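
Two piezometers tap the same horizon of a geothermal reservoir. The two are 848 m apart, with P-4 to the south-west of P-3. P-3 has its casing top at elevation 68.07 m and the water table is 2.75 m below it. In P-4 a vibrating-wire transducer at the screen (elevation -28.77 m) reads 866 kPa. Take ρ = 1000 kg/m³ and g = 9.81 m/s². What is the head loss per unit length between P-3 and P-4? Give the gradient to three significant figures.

Total head at P-3: h = 68.07 − 2.75 = 65.32 m.
Pressure head at P-4: ψ = P/(ρg) = 866×1000 / (1000 × 9.81) = 88.28 m.
Total head at P-4: h = z + ψ = -28.77 + 88.28 = 59.51 m.
Head difference: h(P-3) − h(P-4) = 65.32 − 59.51 = 5.81 m.
Hydraulic gradient: i = |Δh| / L = 5.81 / 848 = 0.00685.

i ≈ 0.00685 m/m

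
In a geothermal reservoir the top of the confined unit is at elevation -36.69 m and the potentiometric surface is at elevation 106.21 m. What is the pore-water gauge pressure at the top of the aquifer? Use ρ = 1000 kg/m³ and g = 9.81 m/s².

P ≈ 1400 kPa

Pressure head at the aquifer top: ψ = h − z = 106.21 − (-36.69) = 142.90 m.
P = ρgψ = 1000 × 9.81 × 142.90 = 1401849 Pa ≈ 1400 kPa.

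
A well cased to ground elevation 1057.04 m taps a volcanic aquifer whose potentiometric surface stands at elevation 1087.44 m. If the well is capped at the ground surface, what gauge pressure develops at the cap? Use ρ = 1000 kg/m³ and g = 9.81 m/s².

Head above the cap: Δh = 1087.44 − 1057.04 = 30.40 m.
P = ρgΔh = 1000 × 9.81 × 30.40 = 298224 Pa ≈ 298 kPa.

P ≈ 298 kPa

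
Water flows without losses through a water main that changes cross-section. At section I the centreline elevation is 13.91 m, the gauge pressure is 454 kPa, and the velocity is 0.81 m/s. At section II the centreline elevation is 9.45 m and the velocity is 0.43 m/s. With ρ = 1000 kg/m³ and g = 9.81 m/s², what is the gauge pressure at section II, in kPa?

P₂ ≈ 498 kPa

Pressure head at I: ψ₁ = P₁/(ρg) = 454×1000 / (1000 × 9.81) = 46.28 m.
Velocity heads: v₁²/2g = 0.81²/19.62 = 0.033 m; v₂²/2g = 0.43²/19.62 = 0.009 m.
Total head H = z₁ + ψ₁ + v₁²/2g = 13.91 + 46.28 + 0.033 = 60.22 m.
ψ₂ = H − z₂ − v₂²/2g = 60.22 − 9.45 − 0.009 = 50.76 m.
P₂ = ρgψ₂ = 1000 × 9.81 × 50.76 ≈ 498 kPa.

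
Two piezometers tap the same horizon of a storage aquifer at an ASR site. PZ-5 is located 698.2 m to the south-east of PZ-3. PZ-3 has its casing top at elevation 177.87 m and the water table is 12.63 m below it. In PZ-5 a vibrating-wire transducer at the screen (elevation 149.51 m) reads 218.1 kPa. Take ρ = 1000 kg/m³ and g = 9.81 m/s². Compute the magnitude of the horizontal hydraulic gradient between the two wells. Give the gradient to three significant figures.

i ≈ 0.00931

Total head at PZ-3: h = 177.87 − 12.63 = 165.24 m.
Pressure head at PZ-5: ψ = P/(ρg) = 218.1×1000 / (1000 × 9.81) = 22.23 m.
Total head at PZ-5: h = z + ψ = 149.51 + 22.23 = 171.74 m.
Head difference: h(PZ-3) − h(PZ-5) = 165.24 − 171.74 = -6.50 m.
Hydraulic gradient: i = |Δh| / L = 6.50 / 698.2 = 0.00931.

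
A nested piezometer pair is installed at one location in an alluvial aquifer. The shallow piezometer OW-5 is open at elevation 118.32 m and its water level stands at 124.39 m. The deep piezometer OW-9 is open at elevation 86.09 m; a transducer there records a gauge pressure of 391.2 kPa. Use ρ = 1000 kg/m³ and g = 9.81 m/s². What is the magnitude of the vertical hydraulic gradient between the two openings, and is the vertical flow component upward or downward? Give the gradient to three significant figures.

Total head at OW-5: h = 124.39 m (water level in the standpipe).
Pressure head at OW-9: ψ = P/(ρg) = 391.2×1000 / (1000 × 9.81) = 39.88 m.
Total head at OW-9: h = z + ψ = 86.09 + 39.88 = 125.97 m.
Δh = h(OW-5) − h(OW-9) = 124.39 − 125.97 = -1.58 m.
Vertical separation Δz = 118.32 − 86.09 = 32.23 m.
|i_v| = |Δh| / Δz = 1.58 / 32.23 = 0.0490.
Head is higher in the deep piezometer, so vertical flow is upward (discharge condition).

|i_v| ≈ 0.0490; vertical flow is upward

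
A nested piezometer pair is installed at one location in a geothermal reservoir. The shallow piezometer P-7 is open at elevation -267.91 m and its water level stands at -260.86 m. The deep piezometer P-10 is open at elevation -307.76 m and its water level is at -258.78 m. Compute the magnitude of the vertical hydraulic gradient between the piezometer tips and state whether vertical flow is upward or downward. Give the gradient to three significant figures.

|i_v| ≈ 0.0522; vertical flow is upward

Total head at P-7: h = -260.86 m (water level in the standpipe).
Total head at P-10: h = -258.78 m.
Δh = h(P-7) − h(P-10) = -260.86 − (-258.78) = -2.08 m.
Vertical separation Δz = -267.91 − (-307.76) = 39.85 m.
|i_v| = |Δh| / Δz = 2.08 / 39.85 = 0.0522.
Head is higher in the deep piezometer, so vertical flow is upward (discharge condition).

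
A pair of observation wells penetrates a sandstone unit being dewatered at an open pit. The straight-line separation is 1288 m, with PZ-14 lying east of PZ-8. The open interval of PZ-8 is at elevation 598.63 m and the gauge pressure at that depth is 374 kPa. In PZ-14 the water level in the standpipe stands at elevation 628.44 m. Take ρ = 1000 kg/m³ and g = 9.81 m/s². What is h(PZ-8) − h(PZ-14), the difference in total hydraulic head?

Pressure head at PZ-8: ψ = P/(ρg) = 374×1000 / (1000 × 9.81) = 38.12 m.
Total head at PZ-8: h = z + ψ = 598.63 + 38.12 = 636.75 m.
Total head at PZ-14: h = 628.44 m (water level in the piezometer is the total head).
Head difference: h(PZ-8) − h(PZ-14) = 636.75 − 628.44 = 8.31 m.

Δh ≈ 8.31 m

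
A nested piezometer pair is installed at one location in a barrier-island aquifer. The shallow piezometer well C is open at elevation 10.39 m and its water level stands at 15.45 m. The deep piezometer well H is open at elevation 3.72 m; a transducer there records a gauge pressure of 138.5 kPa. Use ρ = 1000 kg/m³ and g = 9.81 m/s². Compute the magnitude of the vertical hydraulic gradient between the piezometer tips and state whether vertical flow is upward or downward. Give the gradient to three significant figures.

|i_v| ≈ 0.358; vertical flow is upward

Total head at well C: h = 15.45 m (water level in the standpipe).
Pressure head at well H: ψ = P/(ρg) = 138.5×1000 / (1000 × 9.81) = 14.12 m.
Total head at well H: h = z + ψ = 3.72 + 14.12 = 17.84 m.
Δh = h(well C) − h(well H) = 15.45 − 17.84 = -2.39 m.
Vertical separation Δz = 10.39 − 3.72 = 6.67 m.
|i_v| = |Δh| / Δz = 2.39 / 6.67 = 0.358.
Head is higher in the deep piezometer, so vertical flow is upward (discharge condition).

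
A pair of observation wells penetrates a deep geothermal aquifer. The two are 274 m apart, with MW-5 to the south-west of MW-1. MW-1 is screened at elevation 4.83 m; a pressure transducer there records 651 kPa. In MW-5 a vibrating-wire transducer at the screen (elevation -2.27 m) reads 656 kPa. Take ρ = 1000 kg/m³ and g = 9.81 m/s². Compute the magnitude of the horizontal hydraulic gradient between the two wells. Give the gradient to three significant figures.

Pressure head at MW-1: ψ = P/(ρg) = 651×1000 / (1000 × 9.81) = 66.36 m.
Total head at MW-1: h = z + ψ = 4.83 + 66.36 = 71.19 m.
Pressure head at MW-5: ψ = P/(ρg) = 656×1000 / (1000 × 9.81) = 66.87 m.
Total head at MW-5: h = z + ψ = -2.27 + 66.87 = 64.60 m.
Head difference: h(MW-1) − h(MW-5) = 71.19 − 64.60 = 6.59 m.
Hydraulic gradient: i = |Δh| / L = 6.59 / 274 = 0.0241.

i ≈ 0.0241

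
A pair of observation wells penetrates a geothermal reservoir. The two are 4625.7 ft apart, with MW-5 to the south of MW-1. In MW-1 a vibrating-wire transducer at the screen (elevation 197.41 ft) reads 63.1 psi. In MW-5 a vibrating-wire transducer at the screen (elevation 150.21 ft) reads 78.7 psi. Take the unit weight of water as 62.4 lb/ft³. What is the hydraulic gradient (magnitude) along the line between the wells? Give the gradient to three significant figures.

i ≈ 0.00242

Pressure head at MW-1: ψ = 144·P/γ = 144 × 63.1 / 62.4 = 145.62 ft.
Total head at MW-1: h = z + ψ = 197.41 + 145.62 = 343.03 ft.
Pressure head at MW-5: ψ = 144·P/γ = 144 × 78.7 / 62.4 = 181.62 ft.
Total head at MW-5: h = z + ψ = 150.21 + 181.62 = 331.83 ft.
Head difference: h(MW-1) − h(MW-5) = 343.03 − 331.83 = 11.20 ft.
Hydraulic gradient: i = |Δh| / L = 11.20 / 4625.7 = 0.00242.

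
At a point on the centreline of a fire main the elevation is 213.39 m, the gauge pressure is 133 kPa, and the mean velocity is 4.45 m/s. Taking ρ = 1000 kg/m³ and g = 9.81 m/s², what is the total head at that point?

h ≈ 227.96 m

Pressure head ψ = P/(ρg) = 133×1000 / (1000 × 9.81) = 13.56 m.
Velocity head = v²/(2g) = 4.45² / (2 × 9.81) = 1.009 m.
h = z + ψ + v²/(2g) = 213.39 + 13.56 + 1.009 = 227.96 m.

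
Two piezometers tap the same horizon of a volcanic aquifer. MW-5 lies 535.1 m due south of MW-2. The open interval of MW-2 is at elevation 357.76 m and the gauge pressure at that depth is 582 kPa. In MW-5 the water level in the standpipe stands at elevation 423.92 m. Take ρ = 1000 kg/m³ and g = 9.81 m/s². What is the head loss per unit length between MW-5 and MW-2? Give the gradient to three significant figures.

Pressure head at MW-2: ψ = P/(ρg) = 582×1000 / (1000 × 9.81) = 59.33 m.
Total head at MW-2: h = z + ψ = 357.76 + 59.33 = 417.09 m.
Total head at MW-5: h = 423.92 m (water level in the piezometer is the total head).
Head difference: h(MW-2) − h(MW-5) = 417.09 − 423.92 = -6.83 m.
Hydraulic gradient: i = |Δh| / L = 6.83 / 535.1 = 0.0128.

i ≈ 0.0128 m/m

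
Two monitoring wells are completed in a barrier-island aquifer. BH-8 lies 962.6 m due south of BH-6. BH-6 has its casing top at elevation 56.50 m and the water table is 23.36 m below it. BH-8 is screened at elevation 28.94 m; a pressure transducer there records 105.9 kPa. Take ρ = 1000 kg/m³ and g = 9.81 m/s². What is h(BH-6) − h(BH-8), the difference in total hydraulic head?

Δh ≈ -6.60 m

Total head at BH-6: h = 56.50 − 23.36 = 33.14 m.
Pressure head at BH-8: ψ = P/(ρg) = 105.9×1000 / (1000 × 9.81) = 10.80 m.
Total head at BH-8: h = z + ψ = 28.94 + 10.80 = 39.74 m.
Head difference: h(BH-6) − h(BH-8) = 33.14 − 39.74 = -6.60 m.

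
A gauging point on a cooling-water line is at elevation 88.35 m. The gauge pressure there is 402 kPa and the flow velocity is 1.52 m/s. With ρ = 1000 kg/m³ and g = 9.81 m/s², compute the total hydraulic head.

h ≈ 129.45 m

Pressure head ψ = P/(ρg) = 402×1000 / (1000 × 9.81) = 40.98 m.
Velocity head = v²/(2g) = 1.52² / (2 × 9.81) = 0.118 m.
h = z + ψ + v²/(2g) = 88.35 + 40.98 + 0.118 = 129.45 m.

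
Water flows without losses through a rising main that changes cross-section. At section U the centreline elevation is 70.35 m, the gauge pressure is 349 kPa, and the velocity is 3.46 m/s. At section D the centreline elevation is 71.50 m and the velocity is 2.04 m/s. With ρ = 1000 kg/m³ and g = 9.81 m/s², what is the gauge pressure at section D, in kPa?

P₂ ≈ 342 kPa

Pressure head at U: ψ₁ = P₁/(ρg) = 349×1000 / (1000 × 9.81) = 35.58 m.
Velocity heads: v₁²/2g = 3.46²/19.62 = 0.610 m; v₂²/2g = 2.04²/19.62 = 0.212 m.
Total head H = z₁ + ψ₁ + v₁²/2g = 70.35 + 35.58 + 0.610 = 106.54 m.
ψ₂ = H − z₂ − v₂²/2g = 106.54 − 71.50 − 0.212 = 34.83 m.
P₂ = ρgψ₂ = 1000 × 9.81 × 34.83 ≈ 342 kPa.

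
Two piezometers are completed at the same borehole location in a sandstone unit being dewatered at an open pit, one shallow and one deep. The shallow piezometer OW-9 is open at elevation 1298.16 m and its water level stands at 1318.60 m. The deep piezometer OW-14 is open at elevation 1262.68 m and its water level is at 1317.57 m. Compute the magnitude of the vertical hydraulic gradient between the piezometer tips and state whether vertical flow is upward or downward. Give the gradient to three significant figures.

Total head at OW-9: h = 1318.60 m (water level in the standpipe).
Total head at OW-14: h = 1317.57 m.
Δh = h(OW-9) − h(OW-14) = 1318.60 − 1317.57 = 1.03 m.
Vertical separation Δz = 1298.16 − 1262.68 = 35.48 m.
|i_v| = |Δh| / Δz = 1.03 / 35.48 = 0.0290.
Head is higher in the shallow piezometer, so vertical flow is downward (recharge condition).

|i_v| ≈ 0.0290; vertical flow is downward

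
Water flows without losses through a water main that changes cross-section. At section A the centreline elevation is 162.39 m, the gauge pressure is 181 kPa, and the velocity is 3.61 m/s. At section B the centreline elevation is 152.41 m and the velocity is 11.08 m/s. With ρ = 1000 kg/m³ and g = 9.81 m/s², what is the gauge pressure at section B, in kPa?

P₂ ≈ 224 kPa

Pressure head at A: ψ₁ = P₁/(ρg) = 181×1000 / (1000 × 9.81) = 18.45 m.
Velocity heads: v₁²/2g = 3.61²/19.62 = 0.664 m; v₂²/2g = 11.08²/19.62 = 6.257 m.
Total head H = z₁ + ψ₁ + v₁²/2g = 162.39 + 18.45 + 0.664 = 181.50 m.
ψ₂ = H − z₂ − v₂²/2g = 181.50 − 152.41 − 6.257 = 22.83 m.
P₂ = ρgψ₂ = 1000 × 9.81 × 22.83 ≈ 224 kPa.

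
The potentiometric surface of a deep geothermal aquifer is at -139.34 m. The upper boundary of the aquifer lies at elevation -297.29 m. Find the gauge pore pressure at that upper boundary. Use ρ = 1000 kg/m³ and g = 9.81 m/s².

Pressure head at the aquifer top: ψ = h − z = -139.34 − (-297.29) = 157.95 m.
P = ρgψ = 1000 × 9.81 × 157.95 = 1549490 Pa ≈ 1550 kPa.

P ≈ 1550 kPa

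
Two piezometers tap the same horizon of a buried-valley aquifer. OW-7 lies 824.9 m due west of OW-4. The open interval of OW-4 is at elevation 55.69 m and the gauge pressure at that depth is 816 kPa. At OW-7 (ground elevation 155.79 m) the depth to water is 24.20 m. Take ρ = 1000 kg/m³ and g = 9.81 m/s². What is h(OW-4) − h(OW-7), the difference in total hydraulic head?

Pressure head at OW-4: ψ = P/(ρg) = 816×1000 / (1000 × 9.81) = 83.18 m.
Total head at OW-4: h = z + ψ = 55.69 + 83.18 = 138.87 m.
Total head at OW-7: h = 155.79 − 24.20 = 131.59 m.
Head difference: h(OW-4) − h(OW-7) = 138.87 − 131.59 = 7.28 m.

Δh ≈ 7.28 m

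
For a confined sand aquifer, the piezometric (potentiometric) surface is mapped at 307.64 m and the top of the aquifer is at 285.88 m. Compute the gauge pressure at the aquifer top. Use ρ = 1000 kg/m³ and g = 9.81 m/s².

P ≈ 213 kPa

Pressure head at the aquifer top: ψ = h − z = 307.64 − 285.88 = 21.76 m.
P = ρgψ = 1000 × 9.81 × 21.76 = 213466 Pa ≈ 213 kPa.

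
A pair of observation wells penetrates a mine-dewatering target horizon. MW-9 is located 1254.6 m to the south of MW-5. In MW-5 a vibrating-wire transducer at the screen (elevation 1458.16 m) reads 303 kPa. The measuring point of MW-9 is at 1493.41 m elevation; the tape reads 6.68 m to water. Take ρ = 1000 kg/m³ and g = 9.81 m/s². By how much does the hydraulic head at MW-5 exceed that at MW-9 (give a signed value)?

Δh ≈ 2.32 m

Pressure head at MW-5: ψ = P/(ρg) = 303×1000 / (1000 × 9.81) = 30.89 m.
Total head at MW-5: h = z + ψ = 1458.16 + 30.89 = 1489.05 m.
Total head at MW-9: h = 1493.41 − 6.68 = 1486.73 m.
Head difference: h(MW-5) − h(MW-9) = 1489.05 − 1486.73 = 2.32 m.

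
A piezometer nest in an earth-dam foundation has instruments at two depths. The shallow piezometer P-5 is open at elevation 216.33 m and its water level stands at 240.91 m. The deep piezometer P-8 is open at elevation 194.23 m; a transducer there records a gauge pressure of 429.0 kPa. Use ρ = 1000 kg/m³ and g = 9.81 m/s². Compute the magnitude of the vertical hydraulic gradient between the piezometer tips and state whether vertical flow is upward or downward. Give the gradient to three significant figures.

Total head at P-5: h = 240.91 m (water level in the standpipe).
Pressure head at P-8: ψ = P/(ρg) = 429.0×1000 / (1000 × 9.81) = 43.73 m.
Total head at P-8: h = z + ψ = 194.23 + 43.73 = 237.96 m.
Δh = h(P-5) − h(P-8) = 240.91 − 237.96 = 2.95 m.
Vertical separation Δz = 216.33 − 194.23 = 22.10 m.
|i_v| = |Δh| / Δz = 2.95 / 22.10 = 0.133.
Head is higher in the shallow piezometer, so vertical flow is downward (recharge condition).

|i_v| ≈ 0.133; vertical flow is downward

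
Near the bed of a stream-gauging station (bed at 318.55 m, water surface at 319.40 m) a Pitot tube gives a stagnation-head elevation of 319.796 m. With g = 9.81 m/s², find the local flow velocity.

Near the bed, under hydrostatic conditions, the piezometric head (z + ψ) equals the free-surface elevation, 319.40 m.
Velocity head = total − piezometric = 319.796 − 319.40 = 0.396 m.
v = √(2g·h_v) = √(2 × 9.81 × 0.396) = 2.79 m/s.

v ≈ 2.79 m/s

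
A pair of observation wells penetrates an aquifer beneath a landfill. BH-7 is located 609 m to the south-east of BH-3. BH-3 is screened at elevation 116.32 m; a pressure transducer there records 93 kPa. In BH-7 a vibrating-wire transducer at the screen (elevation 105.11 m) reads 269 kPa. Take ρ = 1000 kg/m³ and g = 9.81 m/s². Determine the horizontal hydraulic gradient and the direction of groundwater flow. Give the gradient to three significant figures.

i ≈ 0.0111; groundwater flows toward the north-west

Pressure head at BH-3: ψ = P/(ρg) = 93×1000 / (1000 × 9.81) = 9.48 m.
Total head at BH-3: h = z + ψ = 116.32 + 9.48 = 125.80 m.
Pressure head at BH-7: ψ = P/(ρg) = 269×1000 / (1000 × 9.81) = 27.42 m.
Total head at BH-7: h = z + ψ = 105.11 + 27.42 = 132.53 m.
Head difference: h(BH-3) − h(BH-7) = 125.80 − 132.53 = -6.73 m.
Hydraulic gradient: i = |Δh| / L = 6.73 / 609 = 0.0111.
Flow is from higher to lower head: from BH-7 toward BH-3, i.e. toward the north-west.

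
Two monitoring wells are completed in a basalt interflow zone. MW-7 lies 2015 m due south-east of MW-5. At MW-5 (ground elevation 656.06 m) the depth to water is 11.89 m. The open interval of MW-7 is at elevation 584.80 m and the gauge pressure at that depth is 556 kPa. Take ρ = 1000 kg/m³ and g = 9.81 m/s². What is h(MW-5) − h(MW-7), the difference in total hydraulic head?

Total head at MW-5: h = 656.06 − 11.89 = 644.17 m.
Pressure head at MW-7: ψ = P/(ρg) = 556×1000 / (1000 × 9.81) = 56.68 m.
Total head at MW-7: h = z + ψ = 584.80 + 56.68 = 641.48 m.
Head difference: h(MW-5) − h(MW-7) = 644.17 − 641.48 = 2.69 m.

Δh ≈ 2.69 m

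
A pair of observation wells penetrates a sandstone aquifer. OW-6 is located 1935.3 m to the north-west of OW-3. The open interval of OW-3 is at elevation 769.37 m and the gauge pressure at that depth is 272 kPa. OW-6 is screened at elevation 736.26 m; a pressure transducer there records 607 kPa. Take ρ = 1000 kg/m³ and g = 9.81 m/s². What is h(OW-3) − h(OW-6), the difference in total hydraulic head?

Δh ≈ -1.04 m

Pressure head at OW-3: ψ = P/(ρg) = 272×1000 / (1000 × 9.81) = 27.73 m.
Total head at OW-3: h = z + ψ = 769.37 + 27.73 = 797.10 m.
Pressure head at OW-6: ψ = P/(ρg) = 607×1000 / (1000 × 9.81) = 61.88 m.
Total head at OW-6: h = z + ψ = 736.26 + 61.88 = 798.14 m.
Head difference: h(OW-3) − h(OW-6) = 797.10 − 798.14 = -1.04 m.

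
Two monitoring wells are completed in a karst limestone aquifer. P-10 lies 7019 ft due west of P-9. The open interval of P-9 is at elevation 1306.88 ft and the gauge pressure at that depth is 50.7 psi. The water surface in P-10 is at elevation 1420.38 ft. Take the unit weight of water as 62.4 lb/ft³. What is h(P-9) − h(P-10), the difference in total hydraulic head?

Pressure head at P-9: ψ = 144·P/γ = 144 × 50.7 / 62.4 = 117.00 ft.
Total head at P-9: h = z + ψ = 1306.88 + 117.00 = 1423.88 ft.
Total head at P-10: h = 1420.38 ft (water level in the piezometer is the total head).
Head difference: h(P-9) − h(P-10) = 1423.88 − 1420.38 = 3.50 ft.

Δh ≈ 3.50 ft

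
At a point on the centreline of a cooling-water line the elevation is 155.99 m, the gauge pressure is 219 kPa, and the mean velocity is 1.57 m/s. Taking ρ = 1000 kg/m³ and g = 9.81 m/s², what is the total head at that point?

Pressure head ψ = P/(ρg) = 219×1000 / (1000 × 9.81) = 22.32 m.
Velocity head = v²/(2g) = 1.57² / (2 × 9.81) = 0.126 m.
h = z + ψ + v²/(2g) = 155.99 + 22.32 + 0.126 = 178.44 m.

h ≈ 178.44 m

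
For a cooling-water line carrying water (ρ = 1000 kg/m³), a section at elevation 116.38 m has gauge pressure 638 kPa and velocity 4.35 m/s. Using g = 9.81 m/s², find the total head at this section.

Pressure head ψ = P/(ρg) = 638×1000 / (1000 × 9.81) = 65.04 m.
Velocity head = v²/(2g) = 4.35² / (2 × 9.81) = 0.964 m.
h = z + ψ + v²/(2g) = 116.38 + 65.04 + 0.964 = 182.38 m.

h ≈ 182.38 m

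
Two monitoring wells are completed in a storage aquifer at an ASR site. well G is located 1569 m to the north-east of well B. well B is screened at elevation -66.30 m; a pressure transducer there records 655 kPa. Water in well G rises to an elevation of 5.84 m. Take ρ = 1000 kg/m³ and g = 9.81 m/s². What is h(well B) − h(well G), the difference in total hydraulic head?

Pressure head at well B: ψ = P/(ρg) = 655×1000 / (1000 × 9.81) = 66.77 m.
Total head at well B: h = z + ψ = -66.30 + 66.77 = 0.47 m.
Total head at well G: h = 5.84 m (water level in the piezometer is the total head).
Head difference: h(well B) − h(well G) = 0.47 − 5.84 = -5.37 m.

Δh ≈ -5.37 m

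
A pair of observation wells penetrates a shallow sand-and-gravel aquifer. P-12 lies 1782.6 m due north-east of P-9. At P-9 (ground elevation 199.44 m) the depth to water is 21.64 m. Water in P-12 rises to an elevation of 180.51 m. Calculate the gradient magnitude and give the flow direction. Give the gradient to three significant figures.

Total head at P-9: h = 199.44 − 21.64 = 177.80 m.
Total head at P-12: h = 180.51 m (water level in the piezometer is the total head).
Head difference: h(P-9) − h(P-12) = 177.80 − 180.51 = -2.71 m.
Hydraulic gradient: i = |Δh| / L = 2.71 / 1782.6 = 0.00152.
Flow is from higher to lower head: from P-12 toward P-9, i.e. toward the south-west.

i ≈ 0.00152; groundwater flows toward the south-west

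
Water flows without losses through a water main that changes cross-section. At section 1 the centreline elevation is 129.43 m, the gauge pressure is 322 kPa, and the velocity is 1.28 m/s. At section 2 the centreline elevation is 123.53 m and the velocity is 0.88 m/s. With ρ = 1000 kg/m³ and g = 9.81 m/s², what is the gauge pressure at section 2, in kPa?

P₂ ≈ 380 kPa

Pressure head at 1: ψ₁ = P₁/(ρg) = 322×1000 / (1000 × 9.81) = 32.82 m.
Velocity heads: v₁²/2g = 1.28²/19.62 = 0.084 m; v₂²/2g = 0.88²/19.62 = 0.039 m.
Total head H = z₁ + ψ₁ + v₁²/2g = 129.43 + 32.82 + 0.084 = 162.33 m.
ψ₂ = H − z₂ − v₂²/2g = 162.33 − 123.53 − 0.039 = 38.76 m.
P₂ = ρgψ₂ = 1000 × 9.81 × 38.76 ≈ 380 kPa.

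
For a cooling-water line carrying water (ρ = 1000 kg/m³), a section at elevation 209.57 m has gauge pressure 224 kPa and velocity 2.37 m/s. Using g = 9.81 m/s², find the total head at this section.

h ≈ 232.69 m

Pressure head ψ = P/(ρg) = 224×1000 / (1000 × 9.81) = 22.83 m.
Velocity head = v²/(2g) = 2.37² / (2 × 9.81) = 0.286 m.
h = z + ψ + v²/(2g) = 209.57 + 22.83 + 0.286 = 232.69 m.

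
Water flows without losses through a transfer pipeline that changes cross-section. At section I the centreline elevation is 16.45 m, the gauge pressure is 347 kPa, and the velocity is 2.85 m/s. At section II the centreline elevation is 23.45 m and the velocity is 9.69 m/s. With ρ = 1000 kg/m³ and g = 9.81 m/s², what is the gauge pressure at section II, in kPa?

P₂ ≈ 235 kPa

Pressure head at I: ψ₁ = P₁/(ρg) = 347×1000 / (1000 × 9.81) = 35.37 m.
Velocity heads: v₁²/2g = 2.85²/19.62 = 0.414 m; v₂²/2g = 9.69²/19.62 = 4.786 m.
Total head H = z₁ + ψ₁ + v₁²/2g = 16.45 + 35.37 + 0.414 = 52.23 m.
ψ₂ = H − z₂ − v₂²/2g = 52.23 − 23.45 − 4.786 = 23.99 m.
P₂ = ρgψ₂ = 1000 × 9.81 × 23.99 ≈ 235 kPa.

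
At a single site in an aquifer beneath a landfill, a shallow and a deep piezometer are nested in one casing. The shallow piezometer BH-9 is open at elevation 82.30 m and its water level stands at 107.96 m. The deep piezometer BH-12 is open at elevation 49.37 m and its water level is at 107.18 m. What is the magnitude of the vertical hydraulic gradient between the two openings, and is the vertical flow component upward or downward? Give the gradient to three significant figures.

|i_v| ≈ 0.0237; vertical flow is downward

Total head at BH-9: h = 107.96 m (water level in the standpipe).
Total head at BH-12: h = 107.18 m.
Δh = h(BH-9) − h(BH-12) = 107.96 − 107.18 = 0.78 m.
Vertical separation Δz = 82.30 − 49.37 = 32.93 m.
|i_v| = |Δh| / Δz = 0.78 / 32.93 = 0.0237.
Head is higher in the shallow piezometer, so vertical flow is downward (recharge condition).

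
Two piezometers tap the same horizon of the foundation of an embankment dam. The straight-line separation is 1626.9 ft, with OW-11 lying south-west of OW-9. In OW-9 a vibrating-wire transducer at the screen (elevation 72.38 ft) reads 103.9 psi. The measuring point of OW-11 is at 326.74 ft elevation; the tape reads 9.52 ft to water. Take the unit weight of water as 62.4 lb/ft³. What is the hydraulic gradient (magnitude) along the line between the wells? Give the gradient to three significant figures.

i ≈ 0.00312

Pressure head at OW-9: ψ = 144·P/γ = 144 × 103.9 / 62.4 = 239.77 ft.
Total head at OW-9: h = z + ψ = 72.38 + 239.77 = 312.15 ft.
Total head at OW-11: h = 326.74 − 9.52 = 317.22 ft.
Head difference: h(OW-9) − h(OW-11) = 312.15 − 317.22 = -5.07 ft.
Hydraulic gradient: i = |Δh| / L = 5.07 / 1626.9 = 0.00312.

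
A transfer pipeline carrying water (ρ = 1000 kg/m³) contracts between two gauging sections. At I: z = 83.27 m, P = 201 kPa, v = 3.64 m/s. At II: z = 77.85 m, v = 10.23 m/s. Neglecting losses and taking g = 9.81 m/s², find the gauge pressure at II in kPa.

Pressure head at I: ψ₁ = P₁/(ρg) = 201×1000 / (1000 × 9.81) = 20.49 m.
Velocity heads: v₁²/2g = 3.64²/19.62 = 0.675 m; v₂²/2g = 10.23²/19.62 = 5.334 m.
Total head H = z₁ + ψ₁ + v₁²/2g = 83.27 + 20.49 + 0.675 = 104.43 m.
ψ₂ = H − z₂ − v₂²/2g = 104.43 − 77.85 − 5.334 = 21.25 m.
P₂ = ρgψ₂ = 1000 × 9.81 × 21.25 ≈ 208 kPa.

P₂ ≈ 208 kPa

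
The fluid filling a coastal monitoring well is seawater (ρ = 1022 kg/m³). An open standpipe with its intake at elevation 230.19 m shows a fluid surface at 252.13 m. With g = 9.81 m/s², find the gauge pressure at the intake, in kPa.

P ≈ 220 kPa

Pressure head ψ = h − z = 252.13 − 230.19 = 21.94 m.
P = ρgψ = 1022 × 9.81 × 21.94 = 219966 Pa ≈ 220 kPa.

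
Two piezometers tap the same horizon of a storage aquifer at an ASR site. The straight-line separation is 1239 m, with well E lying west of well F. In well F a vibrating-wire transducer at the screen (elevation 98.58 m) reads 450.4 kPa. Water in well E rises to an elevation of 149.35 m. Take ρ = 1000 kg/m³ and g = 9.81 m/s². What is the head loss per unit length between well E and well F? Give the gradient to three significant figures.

i ≈ 0.00392 m/m

Pressure head at well F: ψ = P/(ρg) = 450.4×1000 / (1000 × 9.81) = 45.91 m.
Total head at well F: h = z + ψ = 98.58 + 45.91 = 144.49 m.
Total head at well E: h = 149.35 m (water level in the piezometer is the total head).
Head difference: h(well F) − h(well E) = 144.49 − 149.35 = -4.86 m.
Hydraulic gradient: i = |Δh| / L = 4.86 / 1239 = 0.00392.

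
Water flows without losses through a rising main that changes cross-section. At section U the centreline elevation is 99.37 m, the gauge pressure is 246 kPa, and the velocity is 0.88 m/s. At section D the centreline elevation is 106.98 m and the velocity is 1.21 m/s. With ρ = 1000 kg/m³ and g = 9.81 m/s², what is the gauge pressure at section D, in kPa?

P₂ ≈ 171 kPa

Pressure head at U: ψ₁ = P₁/(ρg) = 246×1000 / (1000 × 9.81) = 25.08 m.
Velocity heads: v₁²/2g = 0.88²/19.62 = 0.039 m; v₂²/2g = 1.21²/19.62 = 0.075 m.
Total head H = z₁ + ψ₁ + v₁²/2g = 99.37 + 25.08 + 0.039 = 124.49 m.
ψ₂ = H − z₂ − v₂²/2g = 124.49 − 106.98 − 0.075 = 17.43 m.
P₂ = ρgψ₂ = 1000 × 9.81 × 17.43 ≈ 171 kPa.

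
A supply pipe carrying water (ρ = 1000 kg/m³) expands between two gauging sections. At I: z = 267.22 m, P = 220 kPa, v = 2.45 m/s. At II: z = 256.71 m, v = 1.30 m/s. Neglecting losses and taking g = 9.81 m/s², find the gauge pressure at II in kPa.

P₂ ≈ 325 kPa

Pressure head at I: ψ₁ = P₁/(ρg) = 220×1000 / (1000 × 9.81) = 22.43 m.
Velocity heads: v₁²/2g = 2.45²/19.62 = 0.306 m; v₂²/2g = 1.30²/19.62 = 0.086 m.
Total head H = z₁ + ψ₁ + v₁²/2g = 267.22 + 22.43 + 0.306 = 289.96 m.
ψ₂ = H − z₂ − v₂²/2g = 289.96 − 256.71 − 0.086 = 33.16 m.
P₂ = ρgψ₂ = 1000 × 9.81 × 33.16 ≈ 325 kPa.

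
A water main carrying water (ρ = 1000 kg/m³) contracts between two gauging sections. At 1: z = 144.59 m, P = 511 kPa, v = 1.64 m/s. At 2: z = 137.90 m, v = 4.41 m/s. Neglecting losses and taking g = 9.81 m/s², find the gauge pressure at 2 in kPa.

P₂ ≈ 568 kPa

Pressure head at 1: ψ₁ = P₁/(ρg) = 511×1000 / (1000 × 9.81) = 52.09 m.
Velocity heads: v₁²/2g = 1.64²/19.62 = 0.137 m; v₂²/2g = 4.41²/19.62 = 0.991 m.
Total head H = z₁ + ψ₁ + v₁²/2g = 144.59 + 52.09 + 0.137 = 196.82 m.
ψ₂ = H − z₂ − v₂²/2g = 196.82 − 137.90 − 0.991 = 57.93 m.
P₂ = ρgψ₂ = 1000 × 9.81 × 57.93 ≈ 568 kPa.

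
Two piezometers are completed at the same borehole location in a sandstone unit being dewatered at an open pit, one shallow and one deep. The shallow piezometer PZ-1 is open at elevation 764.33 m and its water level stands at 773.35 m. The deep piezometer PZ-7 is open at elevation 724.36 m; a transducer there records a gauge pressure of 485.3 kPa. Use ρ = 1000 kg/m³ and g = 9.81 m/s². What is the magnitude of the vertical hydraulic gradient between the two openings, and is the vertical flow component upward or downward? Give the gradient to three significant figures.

|i_v| ≈ 0.0120; vertical flow is upward

Total head at PZ-1: h = 773.35 m (water level in the standpipe).
Pressure head at PZ-7: ψ = P/(ρg) = 485.3×1000 / (1000 × 9.81) = 49.47 m.
Total head at PZ-7: h = z + ψ = 724.36 + 49.47 = 773.83 m.
Δh = h(PZ-1) − h(PZ-7) = 773.35 − 773.83 = -0.48 m.
Vertical separation Δz = 764.33 − 724.36 = 39.97 m.
|i_v| = |Δh| / Δz = 0.48 / 39.97 = 0.0120.
Head is higher in the deep piezometer, so vertical flow is upward (discharge condition).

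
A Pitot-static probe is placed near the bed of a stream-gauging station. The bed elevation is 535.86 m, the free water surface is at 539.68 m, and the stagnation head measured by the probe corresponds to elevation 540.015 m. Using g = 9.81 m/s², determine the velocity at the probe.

v ≈ 2.56 m/s

Near the bed, under hydrostatic conditions, the piezometric head (z + ψ) equals the free-surface elevation, 539.68 m.
Velocity head = total − piezometric = 540.015 − 539.68 = 0.335 m.
v = √(2g·h_v) = √(2 × 9.81 × 0.335) = 2.56 m/s.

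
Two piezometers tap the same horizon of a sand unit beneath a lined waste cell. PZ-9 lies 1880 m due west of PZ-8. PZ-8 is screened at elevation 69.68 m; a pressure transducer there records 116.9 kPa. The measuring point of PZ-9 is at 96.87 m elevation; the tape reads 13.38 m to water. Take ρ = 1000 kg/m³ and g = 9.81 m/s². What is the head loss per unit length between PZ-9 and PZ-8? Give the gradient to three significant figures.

i ≈ 0.00101 m/m

Pressure head at PZ-8: ψ = P/(ρg) = 116.9×1000 / (1000 × 9.81) = 11.92 m.
Total head at PZ-8: h = z + ψ = 69.68 + 11.92 = 81.60 m.
Total head at PZ-9: h = 96.87 − 13.38 = 83.49 m.
Head difference: h(PZ-8) − h(PZ-9) = 81.60 − 83.49 = -1.89 m.
Hydraulic gradient: i = |Δh| / L = 1.89 / 1880 = 0.00101.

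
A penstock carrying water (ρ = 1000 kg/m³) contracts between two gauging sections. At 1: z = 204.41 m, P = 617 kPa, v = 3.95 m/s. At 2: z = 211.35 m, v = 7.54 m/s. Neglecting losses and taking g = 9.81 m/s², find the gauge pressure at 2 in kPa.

Pressure head at 1: ψ₁ = P₁/(ρg) = 617×1000 / (1000 × 9.81) = 62.90 m.
Velocity heads: v₁²/2g = 3.95²/19.62 = 0.795 m; v₂²/2g = 7.54²/19.62 = 2.898 m.
Total head H = z₁ + ψ₁ + v₁²/2g = 204.41 + 62.90 + 0.795 = 268.11 m.
ψ₂ = H − z₂ − v₂²/2g = 268.11 − 211.35 − 2.898 = 53.86 m.
P₂ = ρgψ₂ = 1000 × 9.81 × 53.86 ≈ 528 kPa.

P₂ ≈ 528 kPa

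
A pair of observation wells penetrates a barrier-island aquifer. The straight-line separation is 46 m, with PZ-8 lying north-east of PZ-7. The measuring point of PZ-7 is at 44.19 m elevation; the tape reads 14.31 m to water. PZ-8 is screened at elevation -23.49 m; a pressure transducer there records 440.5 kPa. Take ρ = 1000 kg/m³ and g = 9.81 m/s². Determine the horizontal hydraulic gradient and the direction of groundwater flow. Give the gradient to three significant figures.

i ≈ 0.184; groundwater flows toward the north-east

Total head at PZ-7: h = 44.19 − 14.31 = 29.88 m.
Pressure head at PZ-8: ψ = P/(ρg) = 440.5×1000 / (1000 × 9.81) = 44.90 m.
Total head at PZ-8: h = z + ψ = -23.49 + 44.90 = 21.41 m.
Head difference: h(PZ-7) − h(PZ-8) = 29.88 − 21.41 = 8.47 m.
Hydraulic gradient: i = |Δh| / L = 8.47 / 46 = 0.184.
Flow is from higher to lower head: from PZ-7 toward PZ-8, i.e. toward the north-east.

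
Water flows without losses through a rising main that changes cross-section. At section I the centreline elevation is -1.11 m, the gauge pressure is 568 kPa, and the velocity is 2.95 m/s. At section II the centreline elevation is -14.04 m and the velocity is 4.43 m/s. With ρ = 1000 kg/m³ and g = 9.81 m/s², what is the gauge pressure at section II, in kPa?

P₂ ≈ 689 kPa

Pressure head at I: ψ₁ = P₁/(ρg) = 568×1000 / (1000 × 9.81) = 57.90 m.
Velocity heads: v₁²/2g = 2.95²/19.62 = 0.444 m; v₂²/2g = 4.43²/19.62 = 1.000 m.
Total head H = z₁ + ψ₁ + v₁²/2g = -1.11 + 57.90 + 0.444 = 57.23 m.
ψ₂ = H − z₂ − v₂²/2g = 57.23 − (-14.04) − 1.000 = 70.27 m.
P₂ = ρgψ₂ = 1000 × 9.81 × 70.27 ≈ 689 kPa.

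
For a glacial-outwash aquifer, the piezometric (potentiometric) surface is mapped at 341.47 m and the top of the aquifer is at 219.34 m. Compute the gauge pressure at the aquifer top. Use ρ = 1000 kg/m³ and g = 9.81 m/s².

P ≈ 1200 kPa

Pressure head at the aquifer top: ψ = h − z = 341.47 − 219.34 = 122.13 m.
P = ρgψ = 1000 × 9.81 × 122.13 = 1198095 Pa ≈ 1200 kPa.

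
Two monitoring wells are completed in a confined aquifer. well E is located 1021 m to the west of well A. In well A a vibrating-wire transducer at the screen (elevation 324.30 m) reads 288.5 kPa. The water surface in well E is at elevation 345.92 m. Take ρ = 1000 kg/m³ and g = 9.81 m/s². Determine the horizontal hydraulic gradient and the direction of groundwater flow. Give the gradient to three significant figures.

i ≈ 0.00763; groundwater flows toward the west

Pressure head at well A: ψ = P/(ρg) = 288.5×1000 / (1000 × 9.81) = 29.41 m.
Total head at well A: h = z + ψ = 324.30 + 29.41 = 353.71 m.
Total head at well E: h = 345.92 m (water level in the piezometer is the total head).
Head difference: h(well A) − h(well E) = 353.71 − 345.92 = 7.79 m.
Hydraulic gradient: i = |Δh| / L = 7.79 / 1021 = 0.00763.
Flow is from higher to lower head: from well A toward well E, i.e. toward the west.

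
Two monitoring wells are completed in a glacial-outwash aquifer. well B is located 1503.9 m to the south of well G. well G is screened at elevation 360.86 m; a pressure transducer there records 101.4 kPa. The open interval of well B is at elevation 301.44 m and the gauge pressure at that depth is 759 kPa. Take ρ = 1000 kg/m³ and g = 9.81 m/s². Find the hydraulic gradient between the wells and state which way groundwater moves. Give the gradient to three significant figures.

i ≈ 0.00506; groundwater flows toward the north

Pressure head at well G: ψ = P/(ρg) = 101.4×1000 / (1000 × 9.81) = 10.34 m.
Total head at well G: h = z + ψ = 360.86 + 10.34 = 371.20 m.
Pressure head at well B: ψ = P/(ρg) = 759×1000 / (1000 × 9.81) = 77.37 m.
Total head at well B: h = z + ψ = 301.44 + 77.37 = 378.81 m.
Head difference: h(well G) − h(well B) = 371.20 − 378.81 = -7.61 m.
Hydraulic gradient: i = |Δh| / L = 7.61 / 1503.9 = 0.00506.
Flow is from higher to lower head: from well B toward well G, i.e. toward the north.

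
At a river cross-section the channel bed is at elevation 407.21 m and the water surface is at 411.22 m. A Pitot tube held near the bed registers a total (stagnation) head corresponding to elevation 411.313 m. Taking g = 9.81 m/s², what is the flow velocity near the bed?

Near the bed, under hydrostatic conditions, the piezometric head (z + ψ) equals the free-surface elevation, 411.22 m.
Velocity head = total − piezometric = 411.313 − 411.22 = 0.093 m.
v = √(2g·h_v) = √(2 × 9.81 × 0.093) = 1.35 m/s.

v ≈ 1.35 m/s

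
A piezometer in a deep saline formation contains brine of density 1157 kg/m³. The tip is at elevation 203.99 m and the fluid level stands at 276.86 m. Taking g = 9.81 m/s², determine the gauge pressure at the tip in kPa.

P ≈ 827 kPa

Pressure head ψ = h − z = 276.86 − 203.99 = 72.87 m.
P = ρgψ = 1157 × 9.81 × 72.87 = 827087 Pa ≈ 827 kPa.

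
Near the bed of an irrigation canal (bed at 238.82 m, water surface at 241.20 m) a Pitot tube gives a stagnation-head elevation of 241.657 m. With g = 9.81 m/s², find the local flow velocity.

Near the bed, under hydrostatic conditions, the piezometric head (z + ψ) equals the free-surface elevation, 241.20 m.
Velocity head = total − piezometric = 241.657 − 241.20 = 0.457 m.
v = √(2g·h_v) = √(2 × 9.81 × 0.457) = 2.99 m/s.

v ≈ 2.99 m/s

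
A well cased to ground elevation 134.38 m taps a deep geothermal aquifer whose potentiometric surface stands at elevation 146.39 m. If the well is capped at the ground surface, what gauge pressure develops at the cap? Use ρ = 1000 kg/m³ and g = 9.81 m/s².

P ≈ 118 kPa

Head above the cap: Δh = 146.39 − 134.38 = 12.01 m.
P = ρgΔh = 1000 × 9.81 × 12.01 = 117818 Pa ≈ 118 kPa.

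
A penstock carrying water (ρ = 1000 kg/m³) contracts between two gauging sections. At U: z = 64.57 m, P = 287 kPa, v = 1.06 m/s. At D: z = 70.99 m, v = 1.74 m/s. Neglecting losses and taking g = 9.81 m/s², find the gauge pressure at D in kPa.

Pressure head at U: ψ₁ = P₁/(ρg) = 287×1000 / (1000 × 9.81) = 29.26 m.
Velocity heads: v₁²/2g = 1.06²/19.62 = 0.057 m; v₂²/2g = 1.74²/19.62 = 0.154 m.
Total head H = z₁ + ψ₁ + v₁²/2g = 64.57 + 29.26 + 0.057 = 93.89 m.
ψ₂ = H − z₂ − v₂²/2g = 93.89 − 70.99 − 0.154 = 22.75 m.
P₂ = ρgψ₂ = 1000 × 9.81 × 22.75 ≈ 223 kPa.

P₂ ≈ 223 kPa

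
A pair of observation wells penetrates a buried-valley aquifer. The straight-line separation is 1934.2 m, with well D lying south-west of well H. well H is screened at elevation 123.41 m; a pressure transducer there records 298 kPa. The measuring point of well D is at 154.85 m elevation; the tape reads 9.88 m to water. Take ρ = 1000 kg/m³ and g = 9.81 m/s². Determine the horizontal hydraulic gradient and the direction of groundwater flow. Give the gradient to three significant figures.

Pressure head at well H: ψ = P/(ρg) = 298×1000 / (1000 × 9.81) = 30.38 m.
Total head at well H: h = z + ψ = 123.41 + 30.38 = 153.79 m.
Total head at well D: h = 154.85 − 9.88 = 144.97 m.
Head difference: h(well H) − h(well D) = 153.79 − 144.97 = 8.82 m.
Hydraulic gradient: i = |Δh| / L = 8.82 / 1934.2 = 0.00456.
Flow is from higher to lower head: from well H toward well D, i.e. toward the south-west.

i ≈ 0.00456; groundwater flows toward the south-west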